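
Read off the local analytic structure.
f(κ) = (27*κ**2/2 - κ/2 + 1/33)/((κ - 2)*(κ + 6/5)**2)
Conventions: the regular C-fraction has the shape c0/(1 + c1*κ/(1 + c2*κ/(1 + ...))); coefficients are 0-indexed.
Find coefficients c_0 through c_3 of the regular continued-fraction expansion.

Taylor coefficients (expand at 0): a_0 = -25/2376, a_1 = 1325/7128, a_2 = -46625/9504, a_3 = 1474375/256608.
c0 = a_0 = -25/2376. Peel one level at a time: if S = 1 + c*κ/S' with S'(0) = 1, then c is the κ-coefficient of S and S' = c*κ/(S - 1).
S_1 = c0/f = 1 + (53/3)*κ + (-5549/36)*κ^2 + ...; c1 = 53/3.
S_2 = c1*κ/(S_1 - 1) = 1 + (5549/636)*κ + (269233525/404496)*κ^2 + ...; c2 = 5549/636.
S_3 = c2*κ/(S_2 - 1) = 1 + (-269233525/3529164)*κ + ...; c3 = -269233525/3529164.

The regular C-fraction coefficients are [-25/2376, 53/3, 5549/636, -269233525/3529164].


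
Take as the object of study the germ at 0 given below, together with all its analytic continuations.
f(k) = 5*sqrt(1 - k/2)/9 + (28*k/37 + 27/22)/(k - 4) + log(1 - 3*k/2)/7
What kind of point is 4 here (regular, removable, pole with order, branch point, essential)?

The denominator factor k - 4 vanishes at 4 and appears to the power 1; the numerator there equals 3463/814, nonzero, and no other factor vanishes.
The branch terms are analytic at this point.
Hence a pole whose order is the multiplicity, 1.

The point is a pole of order 1.


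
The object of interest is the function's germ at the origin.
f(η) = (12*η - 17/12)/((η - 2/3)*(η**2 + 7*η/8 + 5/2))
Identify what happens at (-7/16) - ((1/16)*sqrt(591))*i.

The denominator factor η**2 + 7*η/8 + 5/2 vanishes at (-7/16) - ((1/16)*sqrt(591))*i and appears to the power 1; the numerator there equals (-20/3) - ((3/4)*sqrt(591))*i, nonzero, and no other factor vanishes.
Hence a pole whose order is the multiplicity, 1.

The point is a pole of order 1.


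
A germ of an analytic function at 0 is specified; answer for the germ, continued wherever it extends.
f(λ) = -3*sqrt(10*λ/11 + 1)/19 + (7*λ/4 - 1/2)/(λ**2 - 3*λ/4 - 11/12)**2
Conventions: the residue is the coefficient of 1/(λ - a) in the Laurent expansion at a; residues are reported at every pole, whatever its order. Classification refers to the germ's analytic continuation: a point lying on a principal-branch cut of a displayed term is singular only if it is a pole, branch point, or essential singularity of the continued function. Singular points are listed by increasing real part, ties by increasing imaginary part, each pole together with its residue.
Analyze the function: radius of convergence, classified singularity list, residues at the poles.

Radius of convergence at 0: -3/8 + (1/24)*sqrt(609).
At -11/10: an algebraic (square-root) branch point.
At 3/8 - (1/24)*sqrt(609): a pole of order 2; residue (60/41209)*sqrt(609).
At 3/8 + (1/24)*sqrt(609): a pole of order 2; residue -(60/41209)*sqrt(609).

Denominator factor (λ**2 - 3*λ/4 - 11/12)^2: discriminant 203/48, real irrational roots 3/8 + (1/24)*sqrt(609) and 3/8 - (1/24)*sqrt(609); poles of order 2, moduli 3/8 + (1/24)*sqrt(609) and -3/8 + (1/24)*sqrt(609).
Branch term (-3/19)*sqrt(1 - λ/(-11/10)): its argument vanishes at λ = -11/10, a square-root branch point, modulus 11/10.
The radius of convergence is the smallest modulus among the singular points: -3/8 + (1/24)*sqrt(609).
The branch term is analytic at 3/8 - (1/24)*sqrt(609) and contributes nothing to the residue; only the rational part matters.
The factor λ**2 - 3*λ/4 - 11/12 splits as (λ - a)(λ - a') with a = 3/8 - (1/24)*sqrt(609), a' = 3/8 + (1/24)*sqrt(609). At the order-2 pole a set g(λ) = (λ - a)^2*(rational part) = [7*λ/4 - 1/2] / (λ - a')^2.
Order-2 pole: residue = g'(a); g'(3/8 - (1/24)*sqrt(609)) = (60/41209)*sqrt(609), so the residue is (60/41209)*sqrt(609).
The branch term is analytic at 3/8 + (1/24)*sqrt(609) and contributes nothing to the residue; only the rational part matters.
The factor λ**2 - 3*λ/4 - 11/12 splits as (λ - a)(λ - a') with a = 3/8 + (1/24)*sqrt(609), a' = 3/8 - (1/24)*sqrt(609). At the order-2 pole a set g(λ) = (λ - a)^2*(rational part) = [7*λ/4 - 1/2] / (λ - a')^2.
Order-2 pole: residue = g'(a); g'(3/8 + (1/24)*sqrt(609)) = -(60/41209)*sqrt(609), so the residue is -(60/41209)*sqrt(609).
List the singular points by increasing real part (a conjugate pair: the negative imaginary part first).


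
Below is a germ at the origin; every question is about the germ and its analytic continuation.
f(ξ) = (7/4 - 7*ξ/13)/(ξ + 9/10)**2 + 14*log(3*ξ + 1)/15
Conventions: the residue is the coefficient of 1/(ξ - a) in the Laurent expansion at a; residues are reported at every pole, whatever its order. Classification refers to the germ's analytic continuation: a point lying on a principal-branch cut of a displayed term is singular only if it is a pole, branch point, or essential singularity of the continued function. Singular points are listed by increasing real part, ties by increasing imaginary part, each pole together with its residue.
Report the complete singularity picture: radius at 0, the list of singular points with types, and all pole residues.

Radius of convergence at 0: 1/3.
At -9/10: a pole of order 2; residue -7/13.
At -1/3: a logarithmic branch point.

Denominator factor (ξ + 9/10)^2: pole of order 2 at -9/10, modulus 9/10.
Branch term (14/15)*log(1 - ξ/(-1/3)): its argument vanishes at ξ = -1/3, a logarithmic branch point, modulus 1/3.
The radius of convergence is the smallest modulus among the singular points: 1/3.
The branch term is analytic at -9/10 and contributes nothing to the residue; only the rational part matters.
At the order-2 pole -9/10 set g(ξ) = (ξ - (-9/10))^2*(rational part) = 7/4 - 7*ξ/13.
Order-2 pole: residue = g'(a); g'(-9/10) = -7/13, so the residue is -7/13.
List the singular points by increasing real part (a conjugate pair: the negative imaginary part first).


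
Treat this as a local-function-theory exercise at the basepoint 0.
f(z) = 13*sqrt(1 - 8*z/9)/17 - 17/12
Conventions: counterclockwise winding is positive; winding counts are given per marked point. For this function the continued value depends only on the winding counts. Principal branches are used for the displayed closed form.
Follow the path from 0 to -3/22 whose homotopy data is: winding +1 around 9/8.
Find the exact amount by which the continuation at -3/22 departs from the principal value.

Continued minus principal equals -(26/561)*sqrt(1221).

The rational part is single-valued and drops out of the difference; each branch term changes only by its own monodromy.
(13/17)*sqrt(1 - z/(9/8)): winding +1 is odd, the square root flips sign, contributing -2*(13/17)*sqrt(1 - (-3/22)/(9/8)) = -2*(13/17)*sqrt(37/33) = -(26/561)*sqrt(1221).
Summing the contributions at z = -3/22 gives -(26/561)*sqrt(1221).


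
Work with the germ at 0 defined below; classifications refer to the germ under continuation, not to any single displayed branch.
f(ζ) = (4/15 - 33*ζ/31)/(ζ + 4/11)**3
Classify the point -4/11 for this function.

The denominator factor ζ + 4/11 vanishes at -4/11 and appears to the power 3; the numerator there equals 304/465, nonzero, and no other factor vanishes.
Hence a pole whose order is the multiplicity, 3.

The point is a pole of order 3.


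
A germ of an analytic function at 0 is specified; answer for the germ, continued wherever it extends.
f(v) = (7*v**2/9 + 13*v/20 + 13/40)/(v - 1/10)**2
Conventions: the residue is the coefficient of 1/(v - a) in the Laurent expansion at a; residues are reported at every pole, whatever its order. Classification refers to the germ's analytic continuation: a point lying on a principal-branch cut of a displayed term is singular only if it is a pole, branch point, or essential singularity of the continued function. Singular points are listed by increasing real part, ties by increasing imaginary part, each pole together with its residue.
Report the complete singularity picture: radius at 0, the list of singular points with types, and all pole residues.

Denominator factor (v - 1/10)^2: pole of order 2 at 1/10, modulus 1/10.
The radius of convergence is the smallest modulus among the singular points: 1/10.
At the order-2 pole 1/10 set g(v) = (v - (1/10))^2*f(v) = 7*v**2/9 + 13*v/20 + 13/40.
Order-2 pole: residue = g'(a); g'(1/10) = 29/36, so the residue is 29/36.

Radius of convergence at 0: 1/10.
At 1/10: a pole of order 2; residue 29/36.


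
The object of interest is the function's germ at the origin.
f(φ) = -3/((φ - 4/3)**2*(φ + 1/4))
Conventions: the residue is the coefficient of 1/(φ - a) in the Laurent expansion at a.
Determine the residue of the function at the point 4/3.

The residue is 432/361.

At the order-2 pole 4/3 set g(φ) = (φ - (4/3))^2*f(φ) = -3/(φ + 1/4).
Order-2 pole: residue = g'(a); g'(4/3) = 432/361, so the residue is 432/361.


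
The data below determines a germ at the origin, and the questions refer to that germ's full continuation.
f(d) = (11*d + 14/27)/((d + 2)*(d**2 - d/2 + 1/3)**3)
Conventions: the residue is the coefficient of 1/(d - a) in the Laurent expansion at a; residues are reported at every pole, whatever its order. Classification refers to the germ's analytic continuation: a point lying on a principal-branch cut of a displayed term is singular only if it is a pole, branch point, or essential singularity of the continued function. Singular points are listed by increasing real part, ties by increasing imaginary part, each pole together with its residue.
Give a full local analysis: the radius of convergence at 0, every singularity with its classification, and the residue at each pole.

Radius of convergence at 0: (1/3)*sqrt(3).
At -2: a pole of order 1; residue -145/1024.
At (1/4) - ((1/12)*sqrt(39))*i: a pole of order 3; residue (145/2048) + ((4464639/4499456)*sqrt(39))*i.
At (1/4) + ((1/12)*sqrt(39))*i: a pole of order 3; residue (145/2048) - ((4464639/4499456)*sqrt(39))*i.


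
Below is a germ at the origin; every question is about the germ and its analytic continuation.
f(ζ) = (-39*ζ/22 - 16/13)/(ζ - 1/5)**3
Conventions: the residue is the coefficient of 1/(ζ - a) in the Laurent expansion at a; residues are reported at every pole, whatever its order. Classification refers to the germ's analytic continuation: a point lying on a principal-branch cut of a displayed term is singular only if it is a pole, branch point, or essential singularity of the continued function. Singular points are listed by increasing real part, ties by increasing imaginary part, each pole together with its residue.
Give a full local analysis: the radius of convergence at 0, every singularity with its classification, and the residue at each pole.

Denominator factor (ζ - 1/5)^3: pole of order 3 at 1/5, modulus 1/5.
The radius of convergence is the smallest modulus among the singular points: 1/5.
At the order-3 pole 1/5 set g(ζ) = (ζ - (1/5))^3*f(ζ) = -39*ζ/22 - 16/13.
Order-3 pole: residue = g''(a)/2; g''(1/5) = 0, so the residue is 0.

Radius of convergence at 0: 1/5.
At 1/5: a pole of order 3; residue 0.


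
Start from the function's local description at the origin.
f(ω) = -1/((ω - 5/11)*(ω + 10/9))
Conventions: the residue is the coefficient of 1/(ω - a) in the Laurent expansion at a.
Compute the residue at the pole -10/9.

The residue is 99/155.

At the order-1 pole -10/9 set g(ω) = (ω - (-10/9))*f(ω) = -1/(ω - 5/11).
Simple pole: residue = g(a) at a = -10/9, which is 99/155.


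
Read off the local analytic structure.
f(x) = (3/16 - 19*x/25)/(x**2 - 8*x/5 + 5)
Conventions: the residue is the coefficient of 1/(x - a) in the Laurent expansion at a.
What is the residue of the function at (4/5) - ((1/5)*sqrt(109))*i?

The factor x**2 - 8*x/5 + 5 splits as (x - a)(x - a') with a = (4/5) - ((1/5)*sqrt(109))*i, a' = (4/5) + ((1/5)*sqrt(109))*i. At the order-1 pole a set g(x) = (x - a)*f(x) = [3/16 - 19*x/25] / (x - a').
Simple pole: residue = g(a) at a = (4/5) - ((1/5)*sqrt(109))*i, which is (-19/50) - ((841/87200)*sqrt(109))*i.

The residue is (-19/50) - ((841/87200)*sqrt(109))*i.


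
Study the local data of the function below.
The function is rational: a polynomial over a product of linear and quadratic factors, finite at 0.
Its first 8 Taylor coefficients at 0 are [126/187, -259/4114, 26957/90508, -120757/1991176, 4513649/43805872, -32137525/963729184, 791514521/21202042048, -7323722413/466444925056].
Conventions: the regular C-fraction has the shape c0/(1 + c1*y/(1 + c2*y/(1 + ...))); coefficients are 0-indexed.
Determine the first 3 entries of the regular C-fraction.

Taylor coefficients (read off): a_0 = 126/187, a_1 = -259/4114, a_2 = 26957/90508.
c0 = a_0 = 126/187. Peel one level at a time: if S = 1 + c*y/S' with S'(0) = 1, then c is the y-coefficient of S and S' = c*y/(S - 1).
S_1 = c0/f = 1 + (37/396)*y + (-67949/156816)*y^2 + ...; c1 = 37/396.
S_2 = c1*y/(S_1 - 1) = 1 + (67949/14652)*y + ...; c2 = 67949/14652.

The regular C-fraction coefficients are [126/187, 37/396, 67949/14652].


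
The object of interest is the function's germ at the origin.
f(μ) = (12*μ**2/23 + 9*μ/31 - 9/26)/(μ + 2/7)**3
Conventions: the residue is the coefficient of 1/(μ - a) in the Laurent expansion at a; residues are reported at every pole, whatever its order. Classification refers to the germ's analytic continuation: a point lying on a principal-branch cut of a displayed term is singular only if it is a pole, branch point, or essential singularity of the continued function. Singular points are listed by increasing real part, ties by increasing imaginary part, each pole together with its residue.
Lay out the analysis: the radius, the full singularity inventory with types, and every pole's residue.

Radius of convergence at 0: 2/7.
At -2/7: a pole of order 3; residue 12/23.

Denominator factor (μ + 2/7)^3: pole of order 3 at -2/7, modulus 2/7.
The radius of convergence is the smallest modulus among the singular points: 2/7.
At the order-3 pole -2/7 set g(μ) = (μ - (-2/7))^3*f(μ) = 12*μ**2/23 + 9*μ/31 - 9/26.
Order-3 pole: residue = g''(a)/2; g''(-2/7) = 24/23, so the residue is 12/23.


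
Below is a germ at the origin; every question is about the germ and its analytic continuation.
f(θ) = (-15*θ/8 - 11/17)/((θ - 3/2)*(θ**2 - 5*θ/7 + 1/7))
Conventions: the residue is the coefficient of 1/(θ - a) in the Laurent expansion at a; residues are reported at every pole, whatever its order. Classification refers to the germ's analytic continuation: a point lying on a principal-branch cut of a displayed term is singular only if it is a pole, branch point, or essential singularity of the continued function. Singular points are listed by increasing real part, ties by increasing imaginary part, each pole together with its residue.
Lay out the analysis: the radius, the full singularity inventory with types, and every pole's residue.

Radius of convergence at 0: (1/7)*sqrt(7).
At (5/14) - ((1/14)*sqrt(3))*i: a pole of order 1; residue (6587/5032) + ((39347/15096)*sqrt(3))*i.
At (5/14) + ((1/14)*sqrt(3))*i: a pole of order 1; residue (6587/5032) - ((39347/15096)*sqrt(3))*i.
At 3/2: a pole of order 1; residue -6587/2516.

Denominator factor (θ**2 - 5*θ/7 + 1/7): discriminant -3/49, complex-conjugate roots (5/14) + ((1/14)*sqrt(3))*i and (5/14) - ((1/14)*sqrt(3))*i; poles of order 1, moduli (1/7)*sqrt(7) and (1/7)*sqrt(7).
Denominator factor (θ - 3/2): pole of order 1 at 3/2, modulus 3/2.
The radius of convergence is the smallest modulus among the singular points: (1/7)*sqrt(7).
The factor θ**2 - 5*θ/7 + 1/7 splits as (θ - a)(θ - a') with a = (5/14) - ((1/14)*sqrt(3))*i, a' = (5/14) + ((1/14)*sqrt(3))*i. At the order-1 pole a set g(θ) = (θ - a)*f(θ) = [(-15*θ/8 - 11/17)/(θ - 3/2)] / (θ - a').
Simple pole: residue = g(a) at a = (5/14) - ((1/14)*sqrt(3))*i, which is (6587/5032) + ((39347/15096)*sqrt(3))*i.
The factor θ**2 - 5*θ/7 + 1/7 splits as (θ - a)(θ - a') with a = (5/14) + ((1/14)*sqrt(3))*i, a' = (5/14) - ((1/14)*sqrt(3))*i. At the order-1 pole a set g(θ) = (θ - a)*f(θ) = [(-15*θ/8 - 11/17)/(θ - 3/2)] / (θ - a').
Simple pole: residue = g(a) at a = (5/14) + ((1/14)*sqrt(3))*i, which is (6587/5032) - ((39347/15096)*sqrt(3))*i.
At the order-1 pole 3/2 set g(θ) = (θ - (3/2))*f(θ) = (-15*θ/8 - 11/17)/(θ**2 - 5*θ/7 + 1/7).
Simple pole: residue = g(a) at a = 3/2, which is -6587/2516.
List the singular points by increasing real part (a conjugate pair: the negative imaginary part first).


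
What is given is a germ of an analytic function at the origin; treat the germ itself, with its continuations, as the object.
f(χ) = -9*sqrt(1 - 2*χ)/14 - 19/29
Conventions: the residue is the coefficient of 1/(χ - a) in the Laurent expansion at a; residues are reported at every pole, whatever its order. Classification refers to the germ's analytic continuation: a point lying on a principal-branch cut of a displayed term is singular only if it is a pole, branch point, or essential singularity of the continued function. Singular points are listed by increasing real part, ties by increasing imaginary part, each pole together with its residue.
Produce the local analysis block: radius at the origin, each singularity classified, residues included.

Radius of convergence at 0: 1/2.
At 1/2: an algebraic (square-root) branch point.

Branch term (-9/14)*sqrt(1 - χ/(1/2)): its argument vanishes at χ = 1/2, a square-root branch point, modulus 1/2.
The radius of convergence is the smallest modulus among the singular points: 1/2.


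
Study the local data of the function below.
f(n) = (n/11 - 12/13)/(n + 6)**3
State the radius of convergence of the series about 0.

Denominator factor (n + 6)^3: pole of order 3 at -6, modulus 6.
The radius of convergence is the smallest modulus among the singular points: 6.

The radius of convergence is 6.


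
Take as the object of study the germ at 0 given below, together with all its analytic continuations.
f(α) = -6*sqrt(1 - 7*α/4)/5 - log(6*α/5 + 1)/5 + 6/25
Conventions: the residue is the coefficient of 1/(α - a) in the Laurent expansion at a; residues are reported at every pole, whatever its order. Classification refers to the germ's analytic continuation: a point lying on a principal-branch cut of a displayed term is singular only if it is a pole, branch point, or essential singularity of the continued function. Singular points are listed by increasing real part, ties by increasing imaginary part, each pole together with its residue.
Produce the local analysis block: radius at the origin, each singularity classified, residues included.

Radius of convergence at 0: 4/7.
At -5/6: a logarithmic branch point.
At 4/7: an algebraic (square-root) branch point.

Branch term (-1/5)*log(1 - α/(-5/6)): its argument vanishes at α = -5/6, a logarithmic branch point, modulus 5/6.
Branch term (-6/5)*sqrt(1 - α/(4/7)): its argument vanishes at α = 4/7, a square-root branch point, modulus 4/7.
The radius of convergence is the smallest modulus among the singular points: 4/7.
List the singular points by increasing real part (a conjugate pair: the negative imaginary part first).


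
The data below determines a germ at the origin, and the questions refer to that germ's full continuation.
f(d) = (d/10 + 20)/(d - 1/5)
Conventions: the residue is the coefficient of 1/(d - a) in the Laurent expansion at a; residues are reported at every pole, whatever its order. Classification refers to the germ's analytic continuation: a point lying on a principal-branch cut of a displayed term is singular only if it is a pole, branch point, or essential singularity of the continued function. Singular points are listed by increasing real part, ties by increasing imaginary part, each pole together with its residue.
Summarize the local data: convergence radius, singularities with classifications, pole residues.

Radius of convergence at 0: 1/5.
At 1/5: a pole of order 1; residue 1001/50.

Denominator factor (d - 1/5): pole of order 1 at 1/5, modulus 1/5.
The radius of convergence is the smallest modulus among the singular points: 1/5.
At the order-1 pole 1/5 set g(d) = (d - (1/5))*f(d) = d/10 + 20.
Simple pole: residue = g(a) at a = 1/5, which is 1001/50.


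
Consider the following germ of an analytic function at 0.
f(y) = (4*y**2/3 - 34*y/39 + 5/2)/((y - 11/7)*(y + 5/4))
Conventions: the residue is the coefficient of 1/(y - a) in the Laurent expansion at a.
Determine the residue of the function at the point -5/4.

At the order-1 pole -5/4 set g(y) = (y - (-5/4))*f(y) = (4*y**2/3 - 34*y/39 + 5/2)/(y - 11/7).
Simple pole: residue = g(a) at a = -5/4, which is -2065/1027.

The residue is -2065/1027.


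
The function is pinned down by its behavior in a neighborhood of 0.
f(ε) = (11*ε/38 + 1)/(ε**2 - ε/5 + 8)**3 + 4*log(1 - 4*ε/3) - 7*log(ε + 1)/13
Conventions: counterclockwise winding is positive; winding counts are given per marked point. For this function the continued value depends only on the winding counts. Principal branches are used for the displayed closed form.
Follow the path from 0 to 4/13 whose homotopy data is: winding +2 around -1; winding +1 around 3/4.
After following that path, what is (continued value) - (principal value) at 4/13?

Continued minus principal equals (76/13)*pi*i.

The rational part is single-valued and drops out of the difference; each branch term changes only by its own monodromy.
(-7/13)*log(1 - ε/(-1)): each positive loop around -1 adds 2*pi*i to the log, so winding +2 contributes (-7/13)*(2)*2*pi*i = -(28/13)*pi*i.
(4)*log(1 - ε/(3/4)): each positive loop around 3/4 adds 2*pi*i to the log, so winding +1 contributes (4)*(1)*2*pi*i = (8)*pi*i.
Summing the contributions at ε = 4/13 gives (76/13)*pi*i.


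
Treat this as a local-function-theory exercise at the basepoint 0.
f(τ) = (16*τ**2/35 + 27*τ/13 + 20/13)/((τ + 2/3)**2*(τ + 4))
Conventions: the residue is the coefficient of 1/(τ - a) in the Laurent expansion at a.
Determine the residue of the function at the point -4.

The residue is 558/11375.

At the order-1 pole -4 set g(τ) = (τ - (-4))*f(τ) = (16*τ**2/35 + 27*τ/13 + 20/13)/(τ + 2/3)**2.
Simple pole: residue = g(a) at a = -4, which is 558/11375.


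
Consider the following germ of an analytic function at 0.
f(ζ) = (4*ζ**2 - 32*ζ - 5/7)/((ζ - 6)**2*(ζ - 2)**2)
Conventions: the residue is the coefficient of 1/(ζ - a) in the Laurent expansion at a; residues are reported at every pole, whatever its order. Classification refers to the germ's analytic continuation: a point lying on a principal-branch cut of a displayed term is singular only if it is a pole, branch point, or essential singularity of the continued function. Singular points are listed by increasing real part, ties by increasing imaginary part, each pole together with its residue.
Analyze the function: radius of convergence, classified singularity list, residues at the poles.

Denominator factor (ζ - 2)^2: pole of order 2 at 2, modulus 2.
Denominator factor (ζ - 6)^2: pole of order 2 at 6, modulus 6.
The radius of convergence is the smallest modulus among the singular points: 2.
At the order-2 pole 2 set g(ζ) = (ζ - (2))^2*f(ζ) = (4*ζ**2 - 32*ζ - 5/7)/(ζ - 6)**2.
Order-2 pole: residue = g'(a); g'(2) = -565/224, so the residue is -565/224.
At the order-2 pole 6 set g(ζ) = (ζ - (6))^2*f(ζ) = (4*ζ**2 - 32*ζ - 5/7)/(ζ - 2)**2.
Order-2 pole: residue = g'(a); g'(6) = 565/224, so the residue is 565/224.
List the singular points by increasing real part (a conjugate pair: the negative imaginary part first).

Radius of convergence at 0: 2.
At 2: a pole of order 2; residue -565/224.
At 6: a pole of order 2; residue 565/224.


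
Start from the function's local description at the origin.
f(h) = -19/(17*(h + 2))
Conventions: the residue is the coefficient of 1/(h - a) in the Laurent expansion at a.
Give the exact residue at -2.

At the order-1 pole -2 set g(h) = (h - (-2))*f(h) = -19/17.
Simple pole: residue = g(a) at a = -2, which is -19/17.

The residue is -19/17.


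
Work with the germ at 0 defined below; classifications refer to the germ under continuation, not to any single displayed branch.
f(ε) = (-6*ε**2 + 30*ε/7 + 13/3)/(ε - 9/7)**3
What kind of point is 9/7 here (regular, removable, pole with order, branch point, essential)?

The denominator factor ε - 9/7 vanishes at 9/7 and appears to the power 3; the numerator there equals -11/147, nonzero, and no other factor vanishes.
Hence a pole whose order is the multiplicity, 3.

The point is a pole of order 3.


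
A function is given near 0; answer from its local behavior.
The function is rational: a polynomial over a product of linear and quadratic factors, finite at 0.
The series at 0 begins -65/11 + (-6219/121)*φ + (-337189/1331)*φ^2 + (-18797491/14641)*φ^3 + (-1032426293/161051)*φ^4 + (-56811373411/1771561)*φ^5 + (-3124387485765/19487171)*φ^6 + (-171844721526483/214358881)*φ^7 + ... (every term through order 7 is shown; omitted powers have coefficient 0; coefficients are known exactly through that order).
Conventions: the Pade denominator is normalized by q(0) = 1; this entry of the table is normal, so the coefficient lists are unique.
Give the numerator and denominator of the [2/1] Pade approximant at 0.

The Pade approximant has numerator coefficients [-65/11, -79558316/3709079, 26489048/3709079]; denominator coefficients [1, -18797491/3709079].

Taylor coefficients needed (read off): a_0 = -65/11, a_1 = -6219/121, a_2 = -337189/1331, a_3 = -18797491/14641.
Write the denominator as Q(φ) = 1 + q1*φ. Requiring Q*f - P = O(φ^4) with deg P <= 2 kills the coefficients of φ^3..φ^3 in Q*f:
  φ^3: a_3 + q1*a_2 = 0, i.e. -18797491/14641 + (-337189/1331)*q1 = 0.
Solving this linear system: q1 = -18797491/3709079.
The numerator is Q*f truncated at degree 2: P0 = a_0 = -65/11; P1 = a_1 + q1*a_0 = -79558316/3709079; P2 = a_2 + q1*a_1 = 26489048/3709079.


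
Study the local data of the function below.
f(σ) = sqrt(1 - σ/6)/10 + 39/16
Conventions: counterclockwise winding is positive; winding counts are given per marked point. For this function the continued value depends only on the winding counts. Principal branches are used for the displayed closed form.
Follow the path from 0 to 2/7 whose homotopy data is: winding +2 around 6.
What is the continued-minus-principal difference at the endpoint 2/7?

The rational part is single-valued and drops out of the difference; each branch term changes only by its own monodromy.
(1/10)*sqrt(1 - σ/(6)): winding +2 is even, the square root returns to the same sheet, contribution 0.
Summing the contributions at σ = 2/7 gives 0.

Continued minus principal equals 0.


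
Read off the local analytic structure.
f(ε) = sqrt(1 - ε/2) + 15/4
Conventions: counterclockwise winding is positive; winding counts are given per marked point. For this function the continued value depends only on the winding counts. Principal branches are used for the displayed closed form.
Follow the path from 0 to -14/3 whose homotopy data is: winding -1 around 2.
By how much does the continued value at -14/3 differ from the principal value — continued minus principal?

The rational part is single-valued and drops out of the difference; each branch term changes only by its own monodromy.
(1)*sqrt(1 - ε/(2)): winding -1 is odd, the square root flips sign, contributing -2*(1)*sqrt(1 - (-14/3)/(2)) = -2*(1)*sqrt(10/3) = -(2/3)*sqrt(30).
Summing the contributions at ε = -14/3 gives -(2/3)*sqrt(30).

Continued minus principal equals -(2/3)*sqrt(30).


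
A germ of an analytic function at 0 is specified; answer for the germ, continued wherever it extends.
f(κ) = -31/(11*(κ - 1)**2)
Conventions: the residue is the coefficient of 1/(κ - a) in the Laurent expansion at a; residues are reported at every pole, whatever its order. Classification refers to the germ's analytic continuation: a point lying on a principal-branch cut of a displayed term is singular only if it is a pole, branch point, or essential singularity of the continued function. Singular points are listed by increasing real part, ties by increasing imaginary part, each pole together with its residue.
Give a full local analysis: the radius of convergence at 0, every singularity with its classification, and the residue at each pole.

Radius of convergence at 0: 1.
At 1: a pole of order 2; residue 0.

Denominator factor (κ - 1)^2: pole of order 2 at 1, modulus 1.
The radius of convergence is the smallest modulus among the singular points: 1.
At the order-2 pole 1 set g(κ) = (κ - (1))^2*f(κ) = -31/11.
Order-2 pole: residue = g'(a); g'(1) = 0, so the residue is 0.


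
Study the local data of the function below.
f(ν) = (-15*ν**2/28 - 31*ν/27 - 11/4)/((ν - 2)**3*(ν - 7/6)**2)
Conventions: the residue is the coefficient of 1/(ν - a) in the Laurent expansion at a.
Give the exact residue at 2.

At the order-3 pole 2 set g(ν) = (ν - (2))^3*f(ν) = (-15*ν**2/28 - 31*ν/27 - 11/4)/(ν - 7/6)**2.
Order-3 pole: residue = g''(a)/2; g''(2) = -1706/25, so the residue is -853/25.

The residue is -853/25.


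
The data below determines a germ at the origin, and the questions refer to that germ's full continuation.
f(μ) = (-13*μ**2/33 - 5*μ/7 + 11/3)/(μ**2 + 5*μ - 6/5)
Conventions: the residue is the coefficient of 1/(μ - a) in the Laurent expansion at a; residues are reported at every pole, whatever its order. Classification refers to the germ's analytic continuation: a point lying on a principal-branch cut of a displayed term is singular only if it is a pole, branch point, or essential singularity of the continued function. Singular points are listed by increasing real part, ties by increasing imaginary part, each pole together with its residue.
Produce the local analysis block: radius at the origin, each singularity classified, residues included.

Radius of convergence at 0: -5/2 + (1/10)*sqrt(745).
At -5/2 - (1/10)*sqrt(745): a pole of order 1; residue 145/231 - (64/172095)*sqrt(745).
At -5/2 + (1/10)*sqrt(745): a pole of order 1; residue 145/231 + (64/172095)*sqrt(745).

Denominator factor (μ**2 + 5*μ - 6/5): discriminant 149/5, real irrational roots -5/2 + (1/10)*sqrt(745) and -5/2 - (1/10)*sqrt(745); poles of order 1, moduli -5/2 + (1/10)*sqrt(745) and 5/2 + (1/10)*sqrt(745).
The radius of convergence is the smallest modulus among the singular points: -5/2 + (1/10)*sqrt(745).
The factor μ**2 + 5*μ - 6/5 splits as (μ - a)(μ - a') with a = -5/2 - (1/10)*sqrt(745), a' = -5/2 + (1/10)*sqrt(745). At the order-1 pole a set g(μ) = (μ - a)*f(μ) = [-13*μ**2/33 - 5*μ/7 + 11/3] / (μ - a').
Simple pole: residue = g(a) at a = -5/2 - (1/10)*sqrt(745), which is 145/231 - (64/172095)*sqrt(745).
The factor μ**2 + 5*μ - 6/5 splits as (μ - a)(μ - a') with a = -5/2 + (1/10)*sqrt(745), a' = -5/2 - (1/10)*sqrt(745). At the order-1 pole a set g(μ) = (μ - a)*f(μ) = [-13*μ**2/33 - 5*μ/7 + 11/3] / (μ - a').
Simple pole: residue = g(a) at a = -5/2 + (1/10)*sqrt(745), which is 145/231 + (64/172095)*sqrt(745).
List the singular points by increasing real part (a conjugate pair: the negative imaginary part first).


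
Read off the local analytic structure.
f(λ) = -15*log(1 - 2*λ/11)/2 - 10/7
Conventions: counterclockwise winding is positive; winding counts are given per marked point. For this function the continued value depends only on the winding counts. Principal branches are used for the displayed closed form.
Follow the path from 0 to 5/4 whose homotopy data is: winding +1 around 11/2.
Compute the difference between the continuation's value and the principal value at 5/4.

Continued minus principal equals -(15)*pi*i.

The rational part is single-valued and drops out of the difference; each branch term changes only by its own monodromy.
(-15/2)*log(1 - λ/(11/2)): each positive loop around 11/2 adds 2*pi*i to the log, so winding +1 contributes (-15/2)*(1)*2*pi*i = -(15)*pi*i.
Summing the contributions at λ = 5/4 gives -(15)*pi*i.


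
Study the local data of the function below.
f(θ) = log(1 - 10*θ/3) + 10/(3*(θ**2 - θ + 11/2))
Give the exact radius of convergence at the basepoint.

Denominator factor (θ**2 - θ + 11/2): discriminant -21, complex-conjugate roots (1/2) + ((1/2)*sqrt(21))*i and (1/2) - ((1/2)*sqrt(21))*i; poles of order 1, moduli (1/2)*sqrt(22) and (1/2)*sqrt(22).
Branch term (1)*log(1 - θ/(3/10)): its argument vanishes at θ = 3/10, a logarithmic branch point, modulus 3/10.
The radius of convergence is the smallest modulus among the singular points: 3/10.

The radius of convergence is 3/10.


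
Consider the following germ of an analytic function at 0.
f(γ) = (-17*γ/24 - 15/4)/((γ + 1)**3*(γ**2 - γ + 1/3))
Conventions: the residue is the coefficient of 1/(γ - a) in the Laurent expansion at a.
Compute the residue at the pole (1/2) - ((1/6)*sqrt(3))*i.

The factor γ**2 - γ + 1/3 splits as (γ - a)(γ - a') with a = (1/2) - ((1/6)*sqrt(3))*i, a' = (1/2) + ((1/6)*sqrt(3))*i. At the order-1 pole a set g(γ) = (γ - a)*f(γ) = [(-17*γ/24 - 15/4)/(γ + 1)**3] / (γ - a').
Simple pole: residue = g(a) at a = (1/2) - ((1/6)*sqrt(3))*i, which is (5451/5488) - ((5489/5488)*sqrt(3))*i.

The residue is (5451/5488) - ((5489/5488)*sqrt(3))*i.


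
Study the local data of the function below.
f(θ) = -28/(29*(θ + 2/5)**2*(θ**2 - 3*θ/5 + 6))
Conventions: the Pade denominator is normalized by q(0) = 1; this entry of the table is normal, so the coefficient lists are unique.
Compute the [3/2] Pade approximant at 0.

Taylor coefficients needed (expand at 0): a_0 = -175/174, a_1 = 1715/348, a_2 = -9499/522, a_3 = 69853/1160, a_4 = -117375013/626400, a_5 = 3511163537/6264000.
Write the denominator as Q(θ) = 1 + q1*θ + q2*θ^2. Requiring Q*f - P = O(θ^6) with deg P <= 3 kills the coefficients of θ^4..θ^5 in Q*f:
  θ^4: a_4 + q1*a_3 + q2*a_2 = 0, i.e. -117375013/626400 + (69853/1160)*q1 + (-9499/522)*q2 = 0.
  θ^5: a_5 + q1*a_4 + q2*a_3 = 0, i.e. 3511163537/6264000 + (-117375013/626400)*q1 + (69853/1160)*q2 = 0.
Solving this linear system: q1 = 1851007/369680, q2 = 5564783/887232.
The numerator is Q*f truncated at degree 3: P0 = a_0 = -175/174; P1 = a_1 + q1*a_0 = -1385125/12864864; P2 = a_2 + q1*a_1 + q2*a_0 = 100625/591488; P3 = a_3 + q1*a_2 + q2*a_1 = 1334375/102918912.

The Pade approximant has numerator coefficients [-175/174, -1385125/12864864, 100625/591488, 1334375/102918912]; denominator coefficients [1, 1851007/369680, 5564783/887232].


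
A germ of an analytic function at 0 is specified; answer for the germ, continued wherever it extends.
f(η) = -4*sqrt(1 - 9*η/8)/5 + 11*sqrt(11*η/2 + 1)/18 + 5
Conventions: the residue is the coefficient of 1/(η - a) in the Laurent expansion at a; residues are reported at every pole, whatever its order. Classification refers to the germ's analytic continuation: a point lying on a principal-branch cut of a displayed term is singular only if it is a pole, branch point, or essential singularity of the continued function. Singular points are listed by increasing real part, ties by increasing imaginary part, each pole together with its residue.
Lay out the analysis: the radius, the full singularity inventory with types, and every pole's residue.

Radius of convergence at 0: 2/11.
At -2/11: an algebraic (square-root) branch point.
At 8/9: an algebraic (square-root) branch point.

Branch term (11/18)*sqrt(1 - η/(-2/11)): its argument vanishes at η = -2/11, a square-root branch point, modulus 2/11.
Branch term (-4/5)*sqrt(1 - η/(8/9)): its argument vanishes at η = 8/9, a square-root branch point, modulus 8/9.
The radius of convergence is the smallest modulus among the singular points: 2/11.
List the singular points by increasing real part (a conjugate pair: the negative imaginary part first).


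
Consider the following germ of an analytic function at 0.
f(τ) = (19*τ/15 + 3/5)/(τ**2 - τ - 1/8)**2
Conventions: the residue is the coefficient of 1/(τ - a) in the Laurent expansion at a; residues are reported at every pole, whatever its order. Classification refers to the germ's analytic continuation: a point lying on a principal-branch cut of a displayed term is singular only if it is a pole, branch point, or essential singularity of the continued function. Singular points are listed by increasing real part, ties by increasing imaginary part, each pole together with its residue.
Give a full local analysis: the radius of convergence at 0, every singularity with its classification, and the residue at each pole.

Denominator factor (τ**2 - τ - 1/8)^2: discriminant 3/2, real irrational roots 1/2 + (1/4)*sqrt(6) and 1/2 - (1/4)*sqrt(6); poles of order 2, moduli 1/2 + (1/4)*sqrt(6) and -1/2 + (1/4)*sqrt(6).
The radius of convergence is the smallest modulus among the singular points: -1/2 + (1/4)*sqrt(6).
The factor τ**2 - τ - 1/8 splits as (τ - a)(τ - a') with a = 1/2 - (1/4)*sqrt(6), a' = 1/2 + (1/4)*sqrt(6). At the order-2 pole a set g(τ) = (τ - a)^2*f(τ) = [19*τ/15 + 3/5] / (τ - a')^2.
Order-2 pole: residue = g'(a); g'(1/2 - (1/4)*sqrt(6)) = (74/135)*sqrt(6), so the residue is (74/135)*sqrt(6).
The factor τ**2 - τ - 1/8 splits as (τ - a)(τ - a') with a = 1/2 + (1/4)*sqrt(6), a' = 1/2 - (1/4)*sqrt(6). At the order-2 pole a set g(τ) = (τ - a)^2*f(τ) = [19*τ/15 + 3/5] / (τ - a')^2.
Order-2 pole: residue = g'(a); g'(1/2 + (1/4)*sqrt(6)) = -(74/135)*sqrt(6), so the residue is -(74/135)*sqrt(6).
List the singular points by increasing real part (a conjugate pair: the negative imaginary part first).

Radius of convergence at 0: -1/2 + (1/4)*sqrt(6).
At 1/2 - (1/4)*sqrt(6): a pole of order 2; residue (74/135)*sqrt(6).
At 1/2 + (1/4)*sqrt(6): a pole of order 2; residue -(74/135)*sqrt(6).


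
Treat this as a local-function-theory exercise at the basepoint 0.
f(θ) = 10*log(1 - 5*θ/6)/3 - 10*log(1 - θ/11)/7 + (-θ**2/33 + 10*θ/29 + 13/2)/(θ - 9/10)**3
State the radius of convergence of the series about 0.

The radius of convergence is 9/10.

Denominator factor (θ - 9/10)^3: pole of order 3 at 9/10, modulus 9/10.
Branch term (10/3)*log(1 - θ/(6/5)): its argument vanishes at θ = 6/5, a logarithmic branch point, modulus 6/5.
Branch term (-10/7)*log(1 - θ/(11)): its argument vanishes at θ = 11, a logarithmic branch point, modulus 11.
The radius of convergence is the smallest modulus among the singular points: 9/10.


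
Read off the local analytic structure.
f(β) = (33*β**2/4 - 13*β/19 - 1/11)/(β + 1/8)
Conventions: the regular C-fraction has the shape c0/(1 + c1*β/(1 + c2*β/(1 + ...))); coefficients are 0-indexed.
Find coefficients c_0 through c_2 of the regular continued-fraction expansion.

Taylor coefficients (expand at 0): a_0 = -8/11, a_1 = 72/209, a_2 = 13218/209.
c0 = a_0 = -8/11. Peel one level at a time: if S = 1 + c*β/S' with S'(0) = 1, then c is the β-coefficient of S and S' = c*β/(S - 1).
S_1 = c0/f = 1 + (9/19)*β + (125895/1444)*β^2 + ...; c1 = 9/19.
S_2 = c1*β/(S_1 - 1) = 1 + (-41965/228)*β + ...; c2 = -41965/228.

The regular C-fraction coefficients are [-8/11, 9/19, -41965/228].


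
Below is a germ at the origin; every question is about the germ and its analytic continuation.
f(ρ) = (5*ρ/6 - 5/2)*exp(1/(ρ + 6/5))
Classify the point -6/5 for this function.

The point is an essential singularity.

The exponent 1/(ρ - (-6/5)) has a pole at -6/5, so exp(1/(ρ - (-6/5))) takes every nonzero value near it: an essential singularity (not a pole of any order).


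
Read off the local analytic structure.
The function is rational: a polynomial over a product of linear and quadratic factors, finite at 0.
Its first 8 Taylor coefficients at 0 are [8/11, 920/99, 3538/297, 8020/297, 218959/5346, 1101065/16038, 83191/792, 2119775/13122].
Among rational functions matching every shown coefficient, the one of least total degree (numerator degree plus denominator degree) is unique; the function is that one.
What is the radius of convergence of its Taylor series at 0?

The radius of convergence is 3/4.

No rational of total degree below 6 reproduces all 8 coefficients; solving the [1/5] Pade equations on them gives f(v) = (38*v + 36/11)/((v - 3/4)**2*(v + 2)**3), whose expansion matches every shown term.
Denominator factor (v - 3/4)^2: pole of order 2 at 3/4, modulus 3/4.
Denominator factor (v + 2)^3: pole of order 3 at -2, modulus 2.
The radius of convergence is the smallest modulus among the singular points: 3/4.
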